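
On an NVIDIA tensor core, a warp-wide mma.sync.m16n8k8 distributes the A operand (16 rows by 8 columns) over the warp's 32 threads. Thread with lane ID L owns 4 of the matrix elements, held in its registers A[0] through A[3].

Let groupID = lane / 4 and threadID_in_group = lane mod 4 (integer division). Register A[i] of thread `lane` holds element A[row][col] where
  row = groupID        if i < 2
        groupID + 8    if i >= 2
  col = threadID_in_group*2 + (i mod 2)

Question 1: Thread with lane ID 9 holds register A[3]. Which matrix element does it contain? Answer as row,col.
10,3

9: g=2,t=1
[3] (2+8,1*2+1) = (10,3)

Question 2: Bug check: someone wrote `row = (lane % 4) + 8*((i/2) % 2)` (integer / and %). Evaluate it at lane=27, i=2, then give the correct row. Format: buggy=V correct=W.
buggy=11 correct=14

`(lane % 4) + 8*((i/2) % 2)`[27,2]⇒11
27: gr=6,th=3
[2] (6+8,3*2+0) = (14,6)
row: 11 vs 14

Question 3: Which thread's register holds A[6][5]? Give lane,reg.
r:6=>grp=6,rB=0  c:5=>tig=2,lo=1
L=6*4+2=26  i=0*2+1=1

26,1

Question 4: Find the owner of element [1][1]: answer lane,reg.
4,1

r: 1->gid=1,r8=0  c: 1->tid=0,i&1=1
L=1*4+0=4  i=0*2+1=1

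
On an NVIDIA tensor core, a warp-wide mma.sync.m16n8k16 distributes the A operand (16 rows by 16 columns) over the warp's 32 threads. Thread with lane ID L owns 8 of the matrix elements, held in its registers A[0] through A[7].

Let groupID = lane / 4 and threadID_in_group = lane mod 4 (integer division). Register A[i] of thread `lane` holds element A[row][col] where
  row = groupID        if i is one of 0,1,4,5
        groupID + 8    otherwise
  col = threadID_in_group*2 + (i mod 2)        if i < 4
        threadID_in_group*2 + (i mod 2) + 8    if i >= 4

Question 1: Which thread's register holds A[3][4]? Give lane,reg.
r=3→G=3,rhi=0  c=4→chi=0,T=2,p=0
L=3*4+2=14  i=0*4+0*2+0=0

14,0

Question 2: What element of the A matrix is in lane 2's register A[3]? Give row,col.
lane 2→2/4=0, 2 mod 4=2
i=3  r:0+8→8  c:2·2+1+0→5

8,5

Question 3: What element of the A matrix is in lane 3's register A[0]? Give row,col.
3: G=0,T=3
[0] (0+0,3*2+0+0) = (0,6)

0,6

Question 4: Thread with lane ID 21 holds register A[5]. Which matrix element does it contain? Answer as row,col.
5,11

21: grp=5,tig=1
[5] (5+0,1*2+1+8) = (5,11)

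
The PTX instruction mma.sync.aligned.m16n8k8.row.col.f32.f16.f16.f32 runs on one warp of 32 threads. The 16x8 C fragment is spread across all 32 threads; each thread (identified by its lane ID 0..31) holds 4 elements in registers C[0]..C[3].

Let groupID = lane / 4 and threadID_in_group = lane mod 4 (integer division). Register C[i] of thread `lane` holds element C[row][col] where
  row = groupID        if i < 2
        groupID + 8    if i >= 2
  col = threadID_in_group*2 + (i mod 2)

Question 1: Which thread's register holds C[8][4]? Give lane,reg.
r: 8->gid=0,r8=1  c: 4->tid=2,i&1=0
L=0*4+2=2  i=1*2+0=2

2,2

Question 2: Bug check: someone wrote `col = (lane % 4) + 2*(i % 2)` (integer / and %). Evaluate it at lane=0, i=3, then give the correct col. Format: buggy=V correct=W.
buggy=2 correct=1

`(lane % 4) + 2*(i % 2)`[0,3]=>2
lane 0: grp=0 (0/4), tig=0 (0%4)
i=3: r=0+8=8, c=0*2+1=1
col: 2 vs 1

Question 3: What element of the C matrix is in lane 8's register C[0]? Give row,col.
2,0

lane 8: G=2 (8/4), T=0 (8%4)
i=0: r=2+0=2, c=0*2+0=0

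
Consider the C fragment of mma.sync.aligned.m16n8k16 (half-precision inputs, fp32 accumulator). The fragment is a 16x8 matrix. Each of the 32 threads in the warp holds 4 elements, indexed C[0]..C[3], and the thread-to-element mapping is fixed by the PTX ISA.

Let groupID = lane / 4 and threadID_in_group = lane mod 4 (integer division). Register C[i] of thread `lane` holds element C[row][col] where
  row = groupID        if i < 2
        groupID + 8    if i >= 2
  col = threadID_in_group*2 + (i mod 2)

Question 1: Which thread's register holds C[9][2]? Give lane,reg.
5,2

r=9⇒gr=1,Rb=1  c=2⇒th=1,odd=0
L=1*4+1=5  i=1*2+0=2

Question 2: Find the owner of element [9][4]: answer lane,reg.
r=9→G=1,rhi=1  c=4→T=2,p=0
L=1*4+2=6  i=1*2+0=2

6,2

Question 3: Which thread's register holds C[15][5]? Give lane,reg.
r: 15->gid=7,r8=1  c: 5->tid=2,i&1=1
L=7*4+2=30  i=1*2+1=3

30,3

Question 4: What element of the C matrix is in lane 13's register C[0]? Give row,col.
lane 13: gr=3 (13/4), th=1 (13%4)
i=0: r=3+0=3, c=1*2+0=2

3,2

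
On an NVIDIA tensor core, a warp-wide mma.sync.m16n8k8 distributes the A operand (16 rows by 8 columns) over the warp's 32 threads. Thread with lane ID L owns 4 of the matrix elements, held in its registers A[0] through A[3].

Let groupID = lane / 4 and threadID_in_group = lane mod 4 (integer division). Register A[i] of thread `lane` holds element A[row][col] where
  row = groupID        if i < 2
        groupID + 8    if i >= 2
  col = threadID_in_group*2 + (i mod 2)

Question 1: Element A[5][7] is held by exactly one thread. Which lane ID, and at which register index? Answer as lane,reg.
23,1

r=5⇒gr=5,Rb=0  c=7⇒th=3,odd=1
L=5*4+3=23  i=0*2+1=1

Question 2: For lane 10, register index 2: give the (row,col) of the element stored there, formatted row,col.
10,4

lane 10: g=2 (10/4), t=2 (10%4)
i=2: r=2+8=10, c=2*2+0=4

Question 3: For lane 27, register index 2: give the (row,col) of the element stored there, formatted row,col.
14,6

lane 27: gid=6 (27/4), tid=3 (27%4)
i=2: r=6+8=14, c=3*2+0=6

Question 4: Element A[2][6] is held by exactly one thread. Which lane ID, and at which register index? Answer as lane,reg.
11,0

r:2=>grp=2,rB=0  c:6=>tig=3,lo=0
L=2*4+3=11  i=0*2+0=0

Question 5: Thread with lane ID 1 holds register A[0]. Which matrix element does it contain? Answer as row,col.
1: grp=0,tig=1
[0] (0+0,1*2+0) = (0,2)

0,2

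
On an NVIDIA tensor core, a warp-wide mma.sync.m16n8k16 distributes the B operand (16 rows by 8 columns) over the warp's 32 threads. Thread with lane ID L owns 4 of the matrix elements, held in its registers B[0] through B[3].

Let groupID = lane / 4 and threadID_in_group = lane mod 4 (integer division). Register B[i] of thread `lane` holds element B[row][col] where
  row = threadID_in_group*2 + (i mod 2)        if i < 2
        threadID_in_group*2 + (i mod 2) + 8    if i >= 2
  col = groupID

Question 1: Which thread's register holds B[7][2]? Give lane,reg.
11,1

c=2⇒gr=2  r=7⇒Rb=0,th=3,odd=1
L=2*4+3=11  i=0*2+1=1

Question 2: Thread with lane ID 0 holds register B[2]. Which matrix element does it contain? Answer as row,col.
8,0

L=0→G=0>>2=0, T=0&3=0
[2]→row 0·2+0+8=8  col G=0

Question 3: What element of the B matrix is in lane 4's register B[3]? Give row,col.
9,1

lane 4->4/4=1, 4 mod 4=0
i=3  r:2·0+1+8->9  c:1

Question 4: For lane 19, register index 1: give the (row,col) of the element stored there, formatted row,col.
7,4

lane 19: gr=4 (19/4), th=3 (19%4)
i=1: r=3*2+1+0=7, c=gr=4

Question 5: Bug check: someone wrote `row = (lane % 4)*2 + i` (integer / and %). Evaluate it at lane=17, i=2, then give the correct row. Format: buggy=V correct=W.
buggy=4 correct=10

`(lane % 4)*2 + i`[17,2]=>4
L=17=>grp=17>>2=4, tig=17&3=1
[2]=>row 1·2+0+8=10  col grp=4
row: 4 vs 10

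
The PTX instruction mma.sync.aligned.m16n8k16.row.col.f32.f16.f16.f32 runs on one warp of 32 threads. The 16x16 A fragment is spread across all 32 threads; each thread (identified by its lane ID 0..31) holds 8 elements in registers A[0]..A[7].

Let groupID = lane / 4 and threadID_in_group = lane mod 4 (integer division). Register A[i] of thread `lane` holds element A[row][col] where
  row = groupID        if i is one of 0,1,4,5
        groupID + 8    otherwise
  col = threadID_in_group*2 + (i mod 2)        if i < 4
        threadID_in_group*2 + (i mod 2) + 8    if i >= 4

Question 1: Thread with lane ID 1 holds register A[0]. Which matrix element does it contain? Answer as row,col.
0,2

1: g=0,t=1
[0] (0+0,1*2+0+0) = (0,2)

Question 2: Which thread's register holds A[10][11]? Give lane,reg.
9,7

r:10=>grp=2,rB=1  c:11=>cB=1,tig=1,lo=1
L=2*4+1=9  i=1*4+1*2+1=7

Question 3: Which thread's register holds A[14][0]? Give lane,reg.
r=14⇒gr=6,Rb=1  c=0⇒Cb=0,th=0,odd=0
L=6*4+0=24  i=0*4+1*2+0=2

24,2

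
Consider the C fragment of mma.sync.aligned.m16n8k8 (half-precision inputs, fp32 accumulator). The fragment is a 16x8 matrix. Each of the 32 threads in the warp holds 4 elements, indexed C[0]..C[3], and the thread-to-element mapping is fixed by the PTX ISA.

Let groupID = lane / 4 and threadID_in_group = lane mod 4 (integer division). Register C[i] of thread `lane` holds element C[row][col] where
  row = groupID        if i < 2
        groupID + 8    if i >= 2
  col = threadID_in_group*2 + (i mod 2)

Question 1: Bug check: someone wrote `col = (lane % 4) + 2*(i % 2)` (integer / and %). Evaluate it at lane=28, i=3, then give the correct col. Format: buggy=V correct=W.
`(lane % 4) + 2*(i % 2)`[28,3]→2
lane 28: G=7 (28/4), T=0 (28%4)
i=3: r=7+8=15, c=0*2+1=1
col: 2 vs 1

buggy=2 correct=1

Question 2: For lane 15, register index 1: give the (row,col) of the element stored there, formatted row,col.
lane 15: gid=3 (15/4), tid=3 (15%4)
i=1: r=3+0=3, c=3*2+1=7

3,7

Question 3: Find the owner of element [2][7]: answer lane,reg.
11,1

r=2->g=2,rb=0  c=7->t=3,b0=1
L=2*4+3=11  i=0*2+1=1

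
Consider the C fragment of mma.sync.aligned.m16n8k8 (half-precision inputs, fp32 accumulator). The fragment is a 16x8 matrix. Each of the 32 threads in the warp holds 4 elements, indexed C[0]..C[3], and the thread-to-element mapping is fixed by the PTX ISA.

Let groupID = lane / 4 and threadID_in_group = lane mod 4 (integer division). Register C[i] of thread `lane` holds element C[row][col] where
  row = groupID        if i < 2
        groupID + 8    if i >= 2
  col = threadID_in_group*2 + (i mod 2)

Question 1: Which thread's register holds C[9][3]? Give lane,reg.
5,3

r:9=>grp=1,rB=1  c:3=>tig=1,lo=1
L=1*4+1=5  i=1*2+1=3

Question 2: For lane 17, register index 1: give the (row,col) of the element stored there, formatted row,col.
4,3

lane 17->17/4=4, 17 mod 4=1
i=1  r:4+0->4  c:2·1+1->3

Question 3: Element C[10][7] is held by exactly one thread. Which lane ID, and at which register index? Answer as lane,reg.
r=10→G=2,rhi=1  c=7→T=3,p=1
L=2*4+3=11  i=1*2+1=3

11,3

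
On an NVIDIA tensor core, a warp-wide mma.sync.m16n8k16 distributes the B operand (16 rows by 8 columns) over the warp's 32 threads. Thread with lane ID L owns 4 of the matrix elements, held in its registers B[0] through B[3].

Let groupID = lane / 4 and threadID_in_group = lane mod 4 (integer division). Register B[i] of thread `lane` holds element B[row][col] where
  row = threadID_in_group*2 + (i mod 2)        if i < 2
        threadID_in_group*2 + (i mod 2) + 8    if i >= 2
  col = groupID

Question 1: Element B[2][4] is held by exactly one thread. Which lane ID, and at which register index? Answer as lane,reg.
17,0

c=4→G=4  r=2→rhi=0,T=1,p=0
L=4*4+1=17  i=0*2+0=0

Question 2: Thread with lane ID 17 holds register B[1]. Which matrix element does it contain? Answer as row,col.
3,4

lane 17: gid=4 (17/4), tid=1 (17%4)
i=1: r=1*2+1+0=3, c=gid=4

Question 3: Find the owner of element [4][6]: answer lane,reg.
c: 6->gid=6  r: 4->r8=0,tid=2,i&1=0
L=6*4+2=26  i=0*2+0=0

26,0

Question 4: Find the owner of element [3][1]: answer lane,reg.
c: 1->gid=1  r: 3->r8=0,tid=1,i&1=1
L=1*4+1=5  i=0*2+1=1

5,1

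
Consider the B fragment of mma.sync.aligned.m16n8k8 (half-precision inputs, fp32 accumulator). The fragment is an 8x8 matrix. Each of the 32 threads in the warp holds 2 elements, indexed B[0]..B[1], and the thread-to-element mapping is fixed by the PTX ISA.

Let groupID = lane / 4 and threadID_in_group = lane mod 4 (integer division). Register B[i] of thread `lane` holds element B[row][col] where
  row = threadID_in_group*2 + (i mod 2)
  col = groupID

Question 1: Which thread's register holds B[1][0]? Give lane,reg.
0,1

c=0⇒gr=0  r=1⇒th=0,odd=1
L=0*4+0=0  i=1=1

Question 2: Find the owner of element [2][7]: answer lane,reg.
c=7→G=7  r=2→T=1,p=0
L=7*4+1=29  i=0=0

29,0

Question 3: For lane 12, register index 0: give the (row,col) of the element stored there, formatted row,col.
lane 12=>12/4=3, 12 mod 4=0
i=0  r:2·0+0=>0  c:3

0,3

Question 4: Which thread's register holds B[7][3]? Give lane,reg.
15,1

c=3⇒gr=3  r=7⇒th=3,odd=1
L=3*4+3=15  i=1=1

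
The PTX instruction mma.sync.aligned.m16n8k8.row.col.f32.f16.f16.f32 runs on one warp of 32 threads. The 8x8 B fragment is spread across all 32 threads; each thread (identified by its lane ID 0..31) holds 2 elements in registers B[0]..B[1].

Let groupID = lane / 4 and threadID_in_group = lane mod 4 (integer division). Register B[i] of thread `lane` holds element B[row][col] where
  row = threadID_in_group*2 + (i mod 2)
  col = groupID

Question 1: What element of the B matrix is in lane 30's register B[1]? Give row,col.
5,7

30: G=7,T=2
[1] (2*2+1,7) = (5,7)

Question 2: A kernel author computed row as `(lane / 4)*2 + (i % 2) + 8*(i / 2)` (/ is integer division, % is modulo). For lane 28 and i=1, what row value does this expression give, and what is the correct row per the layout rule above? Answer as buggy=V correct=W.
buggy=15 correct=1

`(lane / 4)*2 + (i % 2) + 8*(i / 2)`[28,1]->15
28: gid=7,tid=0
[1] (0*2+1,7) = (1,7)
row: 15 vs 1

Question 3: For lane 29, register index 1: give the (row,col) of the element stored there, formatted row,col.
3,7

L=29->g=29>>2=7, t=29&3=1
[1]->row 1·2+1=3  col g=7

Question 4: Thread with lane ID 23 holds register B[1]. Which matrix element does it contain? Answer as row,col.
23: gr=5,th=3
[1] (3*2+1,5) = (7,5)

7,5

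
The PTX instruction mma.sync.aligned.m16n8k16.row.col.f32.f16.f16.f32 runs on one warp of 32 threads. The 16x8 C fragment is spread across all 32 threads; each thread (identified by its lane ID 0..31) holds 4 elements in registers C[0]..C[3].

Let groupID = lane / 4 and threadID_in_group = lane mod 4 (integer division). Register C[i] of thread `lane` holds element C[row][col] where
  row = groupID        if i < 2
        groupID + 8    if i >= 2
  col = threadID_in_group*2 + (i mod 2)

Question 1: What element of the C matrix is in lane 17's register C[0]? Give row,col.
4,2

17: G=4,T=1
[0] (4+0,1*2+0) = (4,2)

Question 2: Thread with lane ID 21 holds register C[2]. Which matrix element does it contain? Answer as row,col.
L=21=>grp=21>>2=5, tig=21&3=1
[2]=>row 5+8=13  col 1·2+0=2

13,2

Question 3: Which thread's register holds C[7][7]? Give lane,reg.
31,1

r=7⇒gr=7,Rb=0  c=7⇒th=3,odd=1
L=7*4+3=31  i=0*2+1=1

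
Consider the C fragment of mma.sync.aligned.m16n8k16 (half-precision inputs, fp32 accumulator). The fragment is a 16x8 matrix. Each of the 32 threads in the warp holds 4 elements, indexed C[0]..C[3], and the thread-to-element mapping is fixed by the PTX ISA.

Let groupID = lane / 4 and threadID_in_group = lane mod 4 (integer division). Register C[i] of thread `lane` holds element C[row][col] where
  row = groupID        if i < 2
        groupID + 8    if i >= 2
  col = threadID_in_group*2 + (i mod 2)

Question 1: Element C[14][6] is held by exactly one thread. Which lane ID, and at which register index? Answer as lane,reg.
27,2

r=14→G=6,rhi=1  c=6→T=3,p=0
L=6*4+3=27  i=1*2+0=2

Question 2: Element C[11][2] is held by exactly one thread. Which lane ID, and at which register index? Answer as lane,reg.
13,2

r: 11->gid=3,r8=1  c: 2->tid=1,i&1=0
L=3*4+1=13  i=1*2+0=2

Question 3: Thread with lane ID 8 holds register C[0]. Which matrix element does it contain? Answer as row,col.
lane 8: G=2 (8/4), T=0 (8%4)
i=0: r=2+0=2, c=0*2+0=0

2,0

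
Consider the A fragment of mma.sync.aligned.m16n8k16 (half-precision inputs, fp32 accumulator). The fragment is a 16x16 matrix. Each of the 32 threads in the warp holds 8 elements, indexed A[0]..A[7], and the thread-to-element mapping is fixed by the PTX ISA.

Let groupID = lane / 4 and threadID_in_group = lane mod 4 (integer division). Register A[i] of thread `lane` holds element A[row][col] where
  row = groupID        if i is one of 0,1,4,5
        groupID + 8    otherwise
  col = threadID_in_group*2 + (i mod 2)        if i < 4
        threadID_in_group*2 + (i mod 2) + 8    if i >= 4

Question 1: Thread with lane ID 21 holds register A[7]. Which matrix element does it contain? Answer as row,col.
13,11

21: gr=5,th=1
[7] (5+8,1*2+1+8) = (13,11)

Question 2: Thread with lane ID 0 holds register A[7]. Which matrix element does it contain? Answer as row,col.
8,9

lane 0→0/4=0, 0 mod 4=0
i=7  r:0+8→8  c:2·0+1+8→9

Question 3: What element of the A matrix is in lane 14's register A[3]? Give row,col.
lane 14: g=3 (14/4), t=2 (14%4)
i=3: r=3+8=11, c=2*2+1+0=5

11,5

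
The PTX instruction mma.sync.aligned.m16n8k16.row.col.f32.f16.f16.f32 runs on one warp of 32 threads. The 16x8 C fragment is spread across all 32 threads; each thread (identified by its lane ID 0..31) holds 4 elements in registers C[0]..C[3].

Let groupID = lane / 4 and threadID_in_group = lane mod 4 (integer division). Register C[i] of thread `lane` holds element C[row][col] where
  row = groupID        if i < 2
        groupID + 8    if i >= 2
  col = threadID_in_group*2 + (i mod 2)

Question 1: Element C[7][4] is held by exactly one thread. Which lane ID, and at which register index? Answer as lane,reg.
r:7=>grp=7,rB=0  c:4=>tig=2,lo=0
L=7*4+2=30  i=0*2+0=0

30,0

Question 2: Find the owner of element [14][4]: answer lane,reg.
r=14->g=6,rb=1  c=4->t=2,b0=0
L=6*4+2=26  i=1*2+0=2

26,2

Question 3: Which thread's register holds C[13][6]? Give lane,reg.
23,2

r:13=>grp=5,rB=1  c:6=>tig=3,lo=0
L=5*4+3=23  i=1*2+0=2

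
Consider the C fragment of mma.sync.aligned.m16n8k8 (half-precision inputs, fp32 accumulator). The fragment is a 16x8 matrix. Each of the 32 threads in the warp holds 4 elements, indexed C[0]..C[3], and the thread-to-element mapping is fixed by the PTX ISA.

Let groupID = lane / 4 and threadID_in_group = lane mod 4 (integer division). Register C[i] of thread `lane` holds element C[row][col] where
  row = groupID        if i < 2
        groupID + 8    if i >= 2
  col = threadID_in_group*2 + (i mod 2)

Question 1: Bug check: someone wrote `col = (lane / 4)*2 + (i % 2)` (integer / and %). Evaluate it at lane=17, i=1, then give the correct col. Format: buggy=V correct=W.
buggy=9 correct=3

`(lane / 4)*2 + (i % 2)`[17,1]⇒9
lane 17⇒17/4=4, 17 mod 4=1
i=1  r:4+0⇒4  c:2·1+1⇒3
col: 9 vs 3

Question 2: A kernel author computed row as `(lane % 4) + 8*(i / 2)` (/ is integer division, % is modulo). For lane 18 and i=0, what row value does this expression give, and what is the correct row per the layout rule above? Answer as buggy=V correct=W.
buggy=2 correct=4

`(lane % 4) + 8*(i / 2)`[18,0]→2
18: G=4,T=2
[0] (4+0,2*2+0) = (4,4)
row: 2 vs 4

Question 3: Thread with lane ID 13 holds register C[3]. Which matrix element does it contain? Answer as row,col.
11,3

lane 13: G=3 (13/4), T=1 (13%4)
i=3: r=3+8=11, c=1*2+1=3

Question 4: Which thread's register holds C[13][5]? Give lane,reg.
r=13⇒gr=5,Rb=1  c=5⇒th=2,odd=1
L=5*4+2=22  i=1*2+1=3

22,3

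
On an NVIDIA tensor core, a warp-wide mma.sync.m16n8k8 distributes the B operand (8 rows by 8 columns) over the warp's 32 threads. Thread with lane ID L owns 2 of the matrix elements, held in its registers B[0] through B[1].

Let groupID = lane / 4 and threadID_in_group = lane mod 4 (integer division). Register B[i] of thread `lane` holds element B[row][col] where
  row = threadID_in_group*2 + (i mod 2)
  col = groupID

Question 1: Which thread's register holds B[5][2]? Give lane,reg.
10,1

c:2=>grp=2  r:5=>tig=2,lo=1
L=2*4+2=10  i=1=1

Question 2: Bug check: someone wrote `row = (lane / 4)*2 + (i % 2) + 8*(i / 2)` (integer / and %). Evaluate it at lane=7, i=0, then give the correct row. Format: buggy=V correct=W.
`(lane / 4)*2 + (i % 2) + 8*(i / 2)`[7,0]->2
L=7->g=7>>2=1, t=7&3=3
[0]->row 3·2+0=6  col g=1
row: 2 vs 6

buggy=2 correct=6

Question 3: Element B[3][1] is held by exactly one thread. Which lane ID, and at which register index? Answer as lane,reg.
5,1

c=1→G=1  r=3→T=1,p=1
L=1*4+1=5  i=1=1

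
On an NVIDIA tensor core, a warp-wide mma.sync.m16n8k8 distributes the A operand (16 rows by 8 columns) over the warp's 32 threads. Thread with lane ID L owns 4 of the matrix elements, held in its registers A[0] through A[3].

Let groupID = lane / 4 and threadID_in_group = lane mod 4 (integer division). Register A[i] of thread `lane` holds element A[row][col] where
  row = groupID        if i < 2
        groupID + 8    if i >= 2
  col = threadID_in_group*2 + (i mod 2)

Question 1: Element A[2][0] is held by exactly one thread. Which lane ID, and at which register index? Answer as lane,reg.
8,0

r=2⇒gr=2,Rb=0  c=0⇒th=0,odd=0
L=2*4+0=8  i=0*2+0=0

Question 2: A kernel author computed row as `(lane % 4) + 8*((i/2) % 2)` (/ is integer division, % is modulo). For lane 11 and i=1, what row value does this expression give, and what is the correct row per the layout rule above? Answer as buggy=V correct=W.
buggy=3 correct=2

`(lane % 4) + 8*((i/2) % 2)`[11,1]=>3
L=11=>grp=11>>2=2, tig=11&3=3
[1]=>row 2+0=2  col 3·2+1=7
row: 3 vs 2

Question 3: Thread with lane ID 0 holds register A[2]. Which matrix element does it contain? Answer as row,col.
lane 0→0/4=0, 0 mod 4=0
i=2  r:0+8→8  c:2·0+0→0

8,0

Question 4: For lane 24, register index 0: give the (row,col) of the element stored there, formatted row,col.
6,0

24: grp=6,tig=0
[0] (6+0,0*2+0) = (6,0)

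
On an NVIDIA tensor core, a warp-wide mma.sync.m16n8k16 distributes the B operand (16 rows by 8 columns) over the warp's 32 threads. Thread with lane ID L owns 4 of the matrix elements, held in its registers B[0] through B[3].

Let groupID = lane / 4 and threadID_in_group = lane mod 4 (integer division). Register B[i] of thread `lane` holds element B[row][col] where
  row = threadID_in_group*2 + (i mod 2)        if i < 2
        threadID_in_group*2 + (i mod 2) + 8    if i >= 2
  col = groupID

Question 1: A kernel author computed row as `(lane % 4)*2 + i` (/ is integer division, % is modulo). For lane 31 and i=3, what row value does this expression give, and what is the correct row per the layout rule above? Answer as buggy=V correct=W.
buggy=9 correct=15

`(lane % 4)*2 + i`[31,3]=>9
31: grp=7,tig=3
[3] (3*2+1+8,7) = (15,7)
row: 9 vs 15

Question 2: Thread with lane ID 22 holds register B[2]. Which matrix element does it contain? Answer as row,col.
12,5

lane 22→22/4=5, 22 mod 4=2
i=2  r:2·2+0+8→12  c:5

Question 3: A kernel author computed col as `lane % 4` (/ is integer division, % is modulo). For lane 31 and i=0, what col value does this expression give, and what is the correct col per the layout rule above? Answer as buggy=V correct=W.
buggy=3 correct=7

`lane % 4`[31,0]->3
L=31->g=31>>2=7, t=31&3=3
[0]->row 3·2+0+0=6  col g=7
col: 3 vs 7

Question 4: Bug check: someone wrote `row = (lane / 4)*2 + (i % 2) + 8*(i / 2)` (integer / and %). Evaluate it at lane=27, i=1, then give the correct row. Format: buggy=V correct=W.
buggy=13 correct=7

`(lane / 4)*2 + (i % 2) + 8*(i / 2)`[27,1]⇒13
27: gr=6,th=3
[1] (3*2+1+0,6) = (7,6)
row: 13 vs 7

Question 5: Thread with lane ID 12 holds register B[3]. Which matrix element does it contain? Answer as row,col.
L=12->g=12>>2=3, t=12&3=0
[3]->row 0·2+1+8=9  col g=3

9,3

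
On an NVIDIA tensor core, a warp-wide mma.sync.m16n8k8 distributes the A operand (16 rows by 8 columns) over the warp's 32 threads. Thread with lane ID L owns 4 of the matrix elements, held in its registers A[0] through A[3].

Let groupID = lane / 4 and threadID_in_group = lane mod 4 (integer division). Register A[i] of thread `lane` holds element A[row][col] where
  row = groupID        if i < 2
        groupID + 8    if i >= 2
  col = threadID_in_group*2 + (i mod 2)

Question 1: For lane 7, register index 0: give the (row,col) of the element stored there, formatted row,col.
1,6

L=7→G=7>>2=1, T=7&3=3
[0]→row 1+0=1  col 3·2+0=6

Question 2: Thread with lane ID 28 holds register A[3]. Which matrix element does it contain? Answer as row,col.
lane 28: gr=7 (28/4), th=0 (28%4)
i=3: r=7+8=15, c=0*2+1=1

15,1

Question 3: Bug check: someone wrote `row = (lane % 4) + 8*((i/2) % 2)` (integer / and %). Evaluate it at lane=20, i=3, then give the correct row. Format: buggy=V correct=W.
`(lane % 4) + 8*((i/2) % 2)`[20,3]->8
20: gid=5,tid=0
[3] (5+8,0*2+1) = (13,1)
row: 8 vs 13

buggy=8 correct=13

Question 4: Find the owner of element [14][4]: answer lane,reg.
26,2

r=14→G=6,rhi=1  c=4→T=2,p=0
L=6*4+2=26  i=1*2+0=2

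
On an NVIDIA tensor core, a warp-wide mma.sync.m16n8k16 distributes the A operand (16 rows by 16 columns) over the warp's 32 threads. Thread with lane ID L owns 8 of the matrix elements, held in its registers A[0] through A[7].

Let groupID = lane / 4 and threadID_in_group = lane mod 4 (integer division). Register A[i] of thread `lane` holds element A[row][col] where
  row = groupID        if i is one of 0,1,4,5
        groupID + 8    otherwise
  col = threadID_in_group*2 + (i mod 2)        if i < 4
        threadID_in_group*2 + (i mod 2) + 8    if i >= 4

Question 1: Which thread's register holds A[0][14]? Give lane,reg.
r=0→G=0,rhi=0  c=14→chi=1,T=3,p=0
L=0*4+3=3  i=1*4+0*2+0=4

3,4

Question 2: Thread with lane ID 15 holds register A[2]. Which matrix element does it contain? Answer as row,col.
11,6

lane 15=>15/4=3, 15 mod 4=3
i=2  r:3+8=>11  c:2·3+0+0=>6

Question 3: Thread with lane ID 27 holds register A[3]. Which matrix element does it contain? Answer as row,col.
14,7

lane 27: gid=6 (27/4), tid=3 (27%4)
i=3: r=6+8=14, c=3*2+1+0=7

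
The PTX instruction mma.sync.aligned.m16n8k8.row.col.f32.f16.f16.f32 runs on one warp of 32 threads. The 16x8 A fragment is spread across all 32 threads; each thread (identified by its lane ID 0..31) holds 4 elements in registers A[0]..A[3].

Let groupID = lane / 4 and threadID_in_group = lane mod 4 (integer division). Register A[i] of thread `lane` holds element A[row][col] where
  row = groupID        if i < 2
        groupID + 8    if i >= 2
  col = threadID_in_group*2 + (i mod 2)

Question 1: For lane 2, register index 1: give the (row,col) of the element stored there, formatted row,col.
0,5

2: gr=0,th=2
[1] (0+0,2*2+1) = (0,5)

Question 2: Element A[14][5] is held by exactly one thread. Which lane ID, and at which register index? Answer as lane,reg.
r:14=>grp=6,rB=1  c:5=>tig=2,lo=1
L=6*4+2=26  i=1*2+1=3

26,3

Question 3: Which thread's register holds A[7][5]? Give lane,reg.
30,1

r: 7->gid=7,r8=0  c: 5->tid=2,i&1=1
L=7*4+2=30  i=0*2+1=1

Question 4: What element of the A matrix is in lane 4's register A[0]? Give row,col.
1,0

L=4⇒gr=4>>2=1, th=4&3=0
[0]⇒row 1+0=1  col 0·2+0=0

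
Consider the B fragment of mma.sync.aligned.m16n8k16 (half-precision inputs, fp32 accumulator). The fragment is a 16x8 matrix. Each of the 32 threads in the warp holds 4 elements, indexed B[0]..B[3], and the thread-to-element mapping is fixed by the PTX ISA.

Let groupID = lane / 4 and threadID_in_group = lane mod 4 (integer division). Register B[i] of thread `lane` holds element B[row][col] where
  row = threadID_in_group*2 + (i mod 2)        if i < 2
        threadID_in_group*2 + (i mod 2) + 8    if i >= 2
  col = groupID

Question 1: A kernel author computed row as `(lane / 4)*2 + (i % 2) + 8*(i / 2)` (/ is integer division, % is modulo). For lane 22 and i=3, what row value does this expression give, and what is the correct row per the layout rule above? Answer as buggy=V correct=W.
`(lane / 4)*2 + (i % 2) + 8*(i / 2)`[22,3]→19
lane 22→22/4=5, 22 mod 4=2
i=3  r:2·2+1+8→13  c:5
row: 19 vs 13

buggy=19 correct=13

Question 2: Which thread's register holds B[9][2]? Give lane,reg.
8,3

c=2⇒gr=2  r=9⇒Rb=1,th=0,odd=1
L=2*4+0=8  i=1*2+1=3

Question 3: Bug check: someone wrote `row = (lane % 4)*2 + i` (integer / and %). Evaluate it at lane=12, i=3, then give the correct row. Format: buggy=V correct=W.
`(lane % 4)*2 + i`[12,3]->3
lane 12: g=3 (12/4), t=0 (12%4)
i=3: r=0*2+1+8=9, c=g=3
row: 3 vs 9

buggy=3 correct=9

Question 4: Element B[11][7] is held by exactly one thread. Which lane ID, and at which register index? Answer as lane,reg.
29,3

c=7→G=7  r=11→rhi=1,T=1,p=1
L=7*4+1=29  i=1*2+1=3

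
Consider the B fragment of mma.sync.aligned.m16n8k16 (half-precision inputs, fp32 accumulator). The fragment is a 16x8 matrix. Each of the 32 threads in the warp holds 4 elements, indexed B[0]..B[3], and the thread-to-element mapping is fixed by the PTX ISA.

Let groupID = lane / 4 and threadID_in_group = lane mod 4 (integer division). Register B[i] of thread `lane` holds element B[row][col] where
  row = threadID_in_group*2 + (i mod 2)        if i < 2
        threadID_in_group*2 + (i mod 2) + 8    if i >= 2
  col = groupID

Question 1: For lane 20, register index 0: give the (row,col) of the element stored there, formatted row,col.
lane 20: gid=5 (20/4), tid=0 (20%4)
i=0: r=0*2+0+0=0, c=gid=5

0,5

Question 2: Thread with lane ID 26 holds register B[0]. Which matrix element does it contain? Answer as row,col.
4,6

lane 26: gr=6 (26/4), th=2 (26%4)
i=0: r=2*2+0+0=4, c=gr=6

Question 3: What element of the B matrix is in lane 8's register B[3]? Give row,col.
9,2

L=8→G=8>>2=2, T=8&3=0
[3]→row 0·2+1+8=9  col G=2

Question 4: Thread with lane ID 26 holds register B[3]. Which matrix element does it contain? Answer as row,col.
13,6

L=26⇒gr=26>>2=6, th=26&3=2
[3]⇒row 2·2+1+8=13  col gr=6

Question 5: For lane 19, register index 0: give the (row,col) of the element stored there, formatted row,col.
6,4

L=19->g=19>>2=4, t=19&3=3
[0]->row 3·2+0+0=6  col g=4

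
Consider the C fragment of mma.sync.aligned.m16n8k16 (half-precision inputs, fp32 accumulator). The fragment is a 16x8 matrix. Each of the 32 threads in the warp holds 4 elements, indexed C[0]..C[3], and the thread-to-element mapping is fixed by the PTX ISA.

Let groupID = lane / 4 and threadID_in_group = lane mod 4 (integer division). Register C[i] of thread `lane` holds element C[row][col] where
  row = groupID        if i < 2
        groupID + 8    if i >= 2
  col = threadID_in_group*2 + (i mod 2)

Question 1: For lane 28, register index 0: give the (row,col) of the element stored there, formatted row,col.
7,0

L=28=>grp=28>>2=7, tig=28&3=0
[0]=>row 7+0=7  col 0·2+0=0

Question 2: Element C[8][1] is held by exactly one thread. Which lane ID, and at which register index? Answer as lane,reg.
r: 8->gid=0,r8=1  c: 1->tid=0,i&1=1
L=0*4+0=0  i=1*2+1=3

0,3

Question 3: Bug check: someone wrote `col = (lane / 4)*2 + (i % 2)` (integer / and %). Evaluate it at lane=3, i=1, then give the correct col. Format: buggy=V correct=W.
`(lane / 4)*2 + (i % 2)`[3,1]→1
L=3→G=3>>2=0, T=3&3=3
[1]→row 0+0=0  col 3·2+1=7
col: 1 vs 7

buggy=1 correct=7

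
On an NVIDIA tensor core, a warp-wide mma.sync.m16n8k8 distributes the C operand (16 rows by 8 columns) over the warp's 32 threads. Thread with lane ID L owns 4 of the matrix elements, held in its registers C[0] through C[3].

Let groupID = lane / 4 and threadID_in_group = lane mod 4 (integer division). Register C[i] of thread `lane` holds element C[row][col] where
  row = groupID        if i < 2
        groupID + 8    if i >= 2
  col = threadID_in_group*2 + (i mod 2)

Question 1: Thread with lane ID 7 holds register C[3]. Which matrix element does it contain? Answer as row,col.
9,7

L=7->gid=7>>2=1, tid=7&3=3
[3]->row 1+8=9  col 3·2+1=7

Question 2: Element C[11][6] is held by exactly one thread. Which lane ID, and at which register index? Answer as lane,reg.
r:11=>grp=3,rB=1  c:6=>tig=3,lo=0
L=3*4+3=15  i=1*2+0=2

15,2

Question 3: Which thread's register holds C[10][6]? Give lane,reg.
r: 10->gid=2,r8=1  c: 6->tid=3,i&1=0
L=2*4+3=11  i=1*2+0=2

11,2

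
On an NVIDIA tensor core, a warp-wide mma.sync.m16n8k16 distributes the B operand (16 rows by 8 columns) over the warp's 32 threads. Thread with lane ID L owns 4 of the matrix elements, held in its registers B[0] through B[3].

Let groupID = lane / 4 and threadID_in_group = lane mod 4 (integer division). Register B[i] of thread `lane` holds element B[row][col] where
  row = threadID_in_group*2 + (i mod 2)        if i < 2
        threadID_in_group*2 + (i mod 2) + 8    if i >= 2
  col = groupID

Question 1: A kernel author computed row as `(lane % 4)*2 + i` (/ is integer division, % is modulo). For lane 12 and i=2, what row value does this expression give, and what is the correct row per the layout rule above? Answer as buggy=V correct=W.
`(lane % 4)*2 + i`[12,2]→2
12: G=3,T=0
[2] (0*2+0+8,3) = (8,3)
row: 2 vs 8

buggy=2 correct=8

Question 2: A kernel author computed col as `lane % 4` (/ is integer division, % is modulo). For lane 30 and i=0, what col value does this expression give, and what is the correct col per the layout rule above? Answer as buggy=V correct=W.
buggy=2 correct=7

`lane % 4`[30,0]⇒2
L=30⇒gr=30>>2=7, th=30&3=2
[0]⇒row 2·2+0+0=4  col gr=7
col: 2 vs 7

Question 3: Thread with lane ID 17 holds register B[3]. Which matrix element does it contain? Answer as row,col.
lane 17: gid=4 (17/4), tid=1 (17%4)
i=3: r=1*2+1+8=11, c=gid=4

11,4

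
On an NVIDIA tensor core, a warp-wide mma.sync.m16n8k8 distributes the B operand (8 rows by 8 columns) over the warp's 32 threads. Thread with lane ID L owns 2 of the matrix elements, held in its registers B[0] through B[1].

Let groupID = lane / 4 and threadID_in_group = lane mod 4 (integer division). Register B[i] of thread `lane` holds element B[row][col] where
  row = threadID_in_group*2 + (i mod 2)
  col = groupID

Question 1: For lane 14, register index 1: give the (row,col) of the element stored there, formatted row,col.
5,3

14: G=3,T=2
[1] (2*2+1,3) = (5,3)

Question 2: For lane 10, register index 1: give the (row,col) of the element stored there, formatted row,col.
lane 10->10/4=2, 10 mod 4=2
i=1  r:2·2+1->5  c:2

5,2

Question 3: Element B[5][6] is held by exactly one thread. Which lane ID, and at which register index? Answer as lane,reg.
c=6⇒gr=6  r=5⇒th=2,odd=1
L=6*4+2=26  i=1=1

26,1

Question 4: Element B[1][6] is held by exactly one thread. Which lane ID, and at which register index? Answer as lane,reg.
c: 6->gid=6  r: 1->tid=0,i&1=1
L=6*4+0=24  i=1=1

24,1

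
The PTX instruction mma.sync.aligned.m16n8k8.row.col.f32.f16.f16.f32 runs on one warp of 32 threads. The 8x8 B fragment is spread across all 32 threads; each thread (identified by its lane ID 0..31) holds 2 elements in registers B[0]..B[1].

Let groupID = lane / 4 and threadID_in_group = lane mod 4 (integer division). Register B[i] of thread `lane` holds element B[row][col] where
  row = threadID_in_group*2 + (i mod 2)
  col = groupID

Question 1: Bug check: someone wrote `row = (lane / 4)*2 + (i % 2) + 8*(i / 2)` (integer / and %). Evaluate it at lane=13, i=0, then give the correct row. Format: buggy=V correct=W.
`(lane / 4)*2 + (i % 2) + 8*(i / 2)`[13,0]=>6
L=13=>grp=13>>2=3, tig=13&3=1
[0]=>row 1·2+0=2  col grp=3
row: 6 vs 2

buggy=6 correct=2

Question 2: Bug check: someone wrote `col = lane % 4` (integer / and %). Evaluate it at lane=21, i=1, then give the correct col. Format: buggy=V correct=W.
`lane % 4`[21,1]->1
lane 21: gid=5 (21/4), tid=1 (21%4)
i=1: r=1*2+1=3, c=gid=5
col: 1 vs 5

buggy=1 correct=5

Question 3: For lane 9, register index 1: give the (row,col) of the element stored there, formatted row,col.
3,2

L=9→G=9>>2=2, T=9&3=1
[1]→row 1·2+1=3  col G=2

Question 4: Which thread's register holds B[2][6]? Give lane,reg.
c=6->g=6  r=2->t=1,b0=0
L=6*4+1=25  i=0=0

25,0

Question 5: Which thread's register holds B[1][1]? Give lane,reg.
4,1

c:1=>grp=1  r:1=>tig=0,lo=1
L=1*4+0=4  i=1=1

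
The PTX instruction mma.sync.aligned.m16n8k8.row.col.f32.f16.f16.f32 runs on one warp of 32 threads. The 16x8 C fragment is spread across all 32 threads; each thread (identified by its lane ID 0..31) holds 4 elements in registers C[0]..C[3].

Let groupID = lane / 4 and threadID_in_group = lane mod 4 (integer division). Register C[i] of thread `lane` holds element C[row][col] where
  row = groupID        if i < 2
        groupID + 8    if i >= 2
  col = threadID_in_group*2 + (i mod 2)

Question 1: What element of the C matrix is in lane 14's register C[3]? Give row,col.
lane 14⇒14/4=3, 14 mod 4=2
i=3  r:3+8⇒11  c:2·2+1⇒5

11,5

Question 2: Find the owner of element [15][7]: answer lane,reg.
r=15->g=7,rb=1  c=7->t=3,b0=1
L=7*4+3=31  i=1*2+1=3

31,3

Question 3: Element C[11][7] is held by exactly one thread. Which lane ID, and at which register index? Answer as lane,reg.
r: 11->gid=3,r8=1  c: 7->tid=3,i&1=1
L=3*4+3=15  i=1*2+1=3

15,3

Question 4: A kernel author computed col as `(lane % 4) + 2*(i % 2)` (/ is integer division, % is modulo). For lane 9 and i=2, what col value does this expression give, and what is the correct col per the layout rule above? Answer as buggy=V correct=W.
`(lane % 4) + 2*(i % 2)`[9,2]⇒1
lane 9: gr=2 (9/4), th=1 (9%4)
i=2: r=2+8=10, c=1*2+0=2
col: 1 vs 2

buggy=1 correct=2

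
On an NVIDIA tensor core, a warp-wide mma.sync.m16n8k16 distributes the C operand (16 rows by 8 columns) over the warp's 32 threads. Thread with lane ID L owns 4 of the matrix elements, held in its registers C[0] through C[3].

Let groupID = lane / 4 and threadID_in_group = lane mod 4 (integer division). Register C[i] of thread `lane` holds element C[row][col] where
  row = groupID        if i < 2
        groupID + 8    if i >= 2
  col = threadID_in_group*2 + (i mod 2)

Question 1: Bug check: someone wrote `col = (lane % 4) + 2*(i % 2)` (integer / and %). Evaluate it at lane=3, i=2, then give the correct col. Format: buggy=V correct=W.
`(lane % 4) + 2*(i % 2)`[3,2]->3
L=3->gid=3>>2=0, tid=3&3=3
[2]->row 0+8=8  col 3·2+0=6
col: 3 vs 6

buggy=3 correct=6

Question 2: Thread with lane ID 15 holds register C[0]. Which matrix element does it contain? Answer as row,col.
3,6

lane 15=>15/4=3, 15 mod 4=3
i=0  r:3+0=>3  c:2·3+0=>6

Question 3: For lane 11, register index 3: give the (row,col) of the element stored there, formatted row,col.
10,7

11: G=2,T=3
[3] (2+8,3*2+1) = (10,7)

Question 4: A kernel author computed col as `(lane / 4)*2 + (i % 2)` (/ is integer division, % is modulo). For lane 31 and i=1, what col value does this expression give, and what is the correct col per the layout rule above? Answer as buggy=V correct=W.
`(lane / 4)*2 + (i % 2)`[31,1]→15
lane 31→31/4=7, 31 mod 4=3
i=1  r:7+0→7  c:2·3+1→7
col: 15 vs 7

buggy=15 correct=7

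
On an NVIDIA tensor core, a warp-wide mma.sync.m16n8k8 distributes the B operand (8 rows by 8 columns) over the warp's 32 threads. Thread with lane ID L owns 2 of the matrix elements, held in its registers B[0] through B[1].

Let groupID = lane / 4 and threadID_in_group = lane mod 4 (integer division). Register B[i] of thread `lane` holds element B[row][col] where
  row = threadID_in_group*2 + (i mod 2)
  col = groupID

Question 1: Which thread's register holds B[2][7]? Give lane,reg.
29,0

c=7->g=7  r=2->t=1,b0=0
L=7*4+1=29  i=0=0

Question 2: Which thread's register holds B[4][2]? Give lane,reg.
c: 2->gid=2  r: 4->tid=2,i&1=0
L=2*4+2=10  i=0=0

10,0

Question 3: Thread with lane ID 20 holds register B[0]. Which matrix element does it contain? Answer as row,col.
L=20⇒gr=20>>2=5, th=20&3=0
[0]⇒row 0·2+0=0  col gr=5

0,5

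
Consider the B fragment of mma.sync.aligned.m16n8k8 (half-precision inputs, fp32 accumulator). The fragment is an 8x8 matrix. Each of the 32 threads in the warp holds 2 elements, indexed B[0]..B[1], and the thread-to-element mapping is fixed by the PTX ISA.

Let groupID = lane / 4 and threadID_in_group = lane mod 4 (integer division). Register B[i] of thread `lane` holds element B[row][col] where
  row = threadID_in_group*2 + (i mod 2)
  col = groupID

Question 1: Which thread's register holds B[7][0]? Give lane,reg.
c=0⇒gr=0  r=7⇒th=3,odd=1
L=0*4+3=3  i=1=1

3,1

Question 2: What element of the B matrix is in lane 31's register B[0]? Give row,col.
31: grp=7,tig=3
[0] (3*2+0,7) = (6,7)

6,7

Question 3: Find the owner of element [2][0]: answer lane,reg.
c=0⇒gr=0  r=2⇒th=1,odd=0
L=0*4+1=1  i=0=0

1,0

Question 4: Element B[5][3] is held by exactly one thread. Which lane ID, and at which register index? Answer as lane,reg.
c: 3->gid=3  r: 5->tid=2,i&1=1
L=3*4+2=14  i=1=1

14,1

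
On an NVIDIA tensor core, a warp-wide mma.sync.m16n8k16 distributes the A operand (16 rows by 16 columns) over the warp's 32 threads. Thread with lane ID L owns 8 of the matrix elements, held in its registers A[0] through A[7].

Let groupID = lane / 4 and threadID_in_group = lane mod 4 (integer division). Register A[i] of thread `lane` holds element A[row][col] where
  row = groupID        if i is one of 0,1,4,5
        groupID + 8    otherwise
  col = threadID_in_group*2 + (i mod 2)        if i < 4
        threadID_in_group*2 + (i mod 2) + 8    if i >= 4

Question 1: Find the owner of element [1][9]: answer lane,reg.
4,5

r:1=>grp=1,rB=0  c:9=>cB=1,tig=0,lo=1
L=1*4+0=4  i=1*4+0*2+1=5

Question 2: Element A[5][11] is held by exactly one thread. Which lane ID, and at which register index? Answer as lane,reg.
r=5→G=5,rhi=0  c=11→chi=1,T=1,p=1
L=5*4+1=21  i=1*4+0*2+1=5

21,5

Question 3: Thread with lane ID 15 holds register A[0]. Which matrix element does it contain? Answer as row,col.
3,6

L=15→G=15>>2=3, T=15&3=3
[0]→row 3+0=3  col 3·2+0+0=6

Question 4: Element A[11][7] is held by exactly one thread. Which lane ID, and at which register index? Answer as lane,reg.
r:11=>grp=3,rB=1  c:7=>cB=0,tig=3,lo=1
L=3*4+3=15  i=0*4+1*2+1=3

15,3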